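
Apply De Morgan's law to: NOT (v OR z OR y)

NOT v AND NOT z AND NOT y
De Morgan's: NOT(OR of terms) = AND of negations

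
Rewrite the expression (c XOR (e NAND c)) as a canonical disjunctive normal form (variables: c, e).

(NOT c AND NOT e) OR (NOT c AND e) OR (c AND e)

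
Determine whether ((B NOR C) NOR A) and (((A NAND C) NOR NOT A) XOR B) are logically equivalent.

No. Counterexample: with B=0, C=1, A=0, Expression 1 = 1 but Expression 2 = 0.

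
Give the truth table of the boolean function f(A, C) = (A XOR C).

A | C | Output
--------------
0 | 0 | 0
0 | 1 | 1
1 | 0 | 1
1 | 1 | 0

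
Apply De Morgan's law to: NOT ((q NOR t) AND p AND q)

NOT (q NOR t) OR NOT p OR NOT q
De Morgan's: NOT(AND of terms) = OR of negations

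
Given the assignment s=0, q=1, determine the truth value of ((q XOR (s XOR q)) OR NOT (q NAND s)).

Substituting: ((1 XOR (0 XOR 1)) OR NOT (1 NAND 0))
= 0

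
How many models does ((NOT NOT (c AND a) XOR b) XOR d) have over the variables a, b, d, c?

Satisfying assignments: (0,0,1,0), (0,0,1,1), (0,1,0,0), (0,1,0,1), (1,0,0,1), (1,0,1,0), (1,1,0,0), (1,1,1,1)
Count: 8 out of 16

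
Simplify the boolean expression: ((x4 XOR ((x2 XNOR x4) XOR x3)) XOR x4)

By XOR self-cancellation ((E XOR v) XOR v = E):
= ((x2 XNOR x4) XOR x3)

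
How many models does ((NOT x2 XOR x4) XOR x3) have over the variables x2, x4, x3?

Satisfying assignments: (0,0,0), (0,1,1), (1,0,1), (1,1,0)
Count: 4 out of 8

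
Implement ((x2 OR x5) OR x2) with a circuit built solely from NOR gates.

((((x2 NOR x5) NOR (x2 NOR x5)) NOR x2) NOR (((x2 NOR x5) NOR (x2 NOR x5)) NOR x2))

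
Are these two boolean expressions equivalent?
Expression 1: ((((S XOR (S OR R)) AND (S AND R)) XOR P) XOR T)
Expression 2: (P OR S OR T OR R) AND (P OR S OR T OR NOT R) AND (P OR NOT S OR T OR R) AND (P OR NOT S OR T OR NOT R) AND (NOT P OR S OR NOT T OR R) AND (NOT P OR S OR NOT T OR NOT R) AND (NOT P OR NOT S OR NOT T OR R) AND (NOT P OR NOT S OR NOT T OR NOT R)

Yes, they are equivalent — the two output columns agree on all 16 assignments:
P | S | T | R | Expression 1 | Expression 2
-------------------------------------------
0 | 0 | 0 | 0 | 0 | 0
0 | 0 | 0 | 1 | 0 | 0
0 | 0 | 1 | 0 | 1 | 1
0 | 0 | 1 | 1 | 1 | 1
0 | 1 | 0 | 0 | 0 | 0
0 | 1 | 0 | 1 | 0 | 0
0 | 1 | 1 | 0 | 1 | 1
0 | 1 | 1 | 1 | 1 | 1
1 | 0 | 0 | 0 | 1 | 1
1 | 0 | 0 | 1 | 1 | 1
1 | 0 | 1 | 0 | 0 | 0
1 | 0 | 1 | 1 | 0 | 0
1 | 1 | 0 | 0 | 1 | 1
1 | 1 | 0 | 1 | 1 | 1
1 | 1 | 1 | 0 | 0 | 0
1 | 1 | 1 | 1 | 0 | 0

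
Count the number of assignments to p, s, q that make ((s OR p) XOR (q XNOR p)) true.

Satisfying assignments: (0,0,0), (0,1,1), (1,0,0), (1,1,0)
Count: 4 out of 8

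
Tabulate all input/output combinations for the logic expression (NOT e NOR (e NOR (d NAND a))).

e | a | d | Output
------------------
0 | 0 | 0 | 0
0 | 0 | 1 | 0
0 | 1 | 0 | 0
0 | 1 | 1 | 0
1 | 0 | 0 | 1
1 | 0 | 1 | 1
1 | 1 | 0 | 1
1 | 1 | 1 | 1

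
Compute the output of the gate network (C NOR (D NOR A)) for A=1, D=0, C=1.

Substituting: (1 NOR (0 NOR 1))
= 0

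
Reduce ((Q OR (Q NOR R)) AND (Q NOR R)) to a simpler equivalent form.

By absorption (E AND (E OR v) = E):
= (Q NOR R)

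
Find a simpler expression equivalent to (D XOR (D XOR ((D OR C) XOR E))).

By XOR self-cancellation ((E XOR v) XOR v = E):
= ((D OR C) XOR E)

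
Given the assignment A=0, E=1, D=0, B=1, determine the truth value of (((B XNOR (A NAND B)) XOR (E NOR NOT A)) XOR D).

Substituting: (((1 XNOR (0 NAND 1)) XOR (1 NOR NOT 0)) XOR 0)
= 1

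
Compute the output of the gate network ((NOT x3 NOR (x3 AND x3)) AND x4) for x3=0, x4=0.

Substituting: ((NOT 0 NOR (0 AND 0)) AND 0)
= 0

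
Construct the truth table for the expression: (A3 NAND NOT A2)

A3 | A2 | Output
----------------
0 | 0 | 1
0 | 1 | 1
1 | 0 | 0
1 | 1 | 1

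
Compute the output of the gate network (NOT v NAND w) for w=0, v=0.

Substituting: (NOT 0 NAND 0)
= 1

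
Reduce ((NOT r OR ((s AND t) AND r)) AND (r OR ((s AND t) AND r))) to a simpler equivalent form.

By distribution ((E OR v) AND (E OR NOT v) = E):
= ((s AND t) AND r)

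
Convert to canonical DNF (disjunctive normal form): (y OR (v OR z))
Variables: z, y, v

(NOT z AND NOT y AND v) OR (NOT z AND y AND NOT v) OR (NOT z AND y AND v) OR (z AND NOT y AND NOT v) OR (z AND NOT y AND v) OR (z AND y AND NOT v) OR (z AND y AND v)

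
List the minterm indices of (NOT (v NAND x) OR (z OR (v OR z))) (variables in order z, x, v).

Σm(1, 3, 4, 5, 6, 7) = (NOT z AND NOT x AND v) OR (NOT z AND x AND v) OR (z AND NOT x AND NOT v) OR (z AND NOT x AND v) OR (z AND x AND NOT v) OR (z AND x AND v)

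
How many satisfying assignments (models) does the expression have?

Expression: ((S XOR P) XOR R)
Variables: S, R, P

Satisfying assignments: (0,0,1), (0,1,0), (1,0,0), (1,1,1)
Count: 4 out of 8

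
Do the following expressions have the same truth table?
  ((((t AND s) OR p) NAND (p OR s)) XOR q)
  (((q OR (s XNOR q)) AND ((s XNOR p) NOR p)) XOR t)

No. Counterexample: with q=0, t=0, p=0, s=0, Expression 1 = 1 but Expression 2 = 0.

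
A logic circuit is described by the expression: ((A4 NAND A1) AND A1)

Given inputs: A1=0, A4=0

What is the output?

Substituting: ((0 NAND 0) AND 0)
= 0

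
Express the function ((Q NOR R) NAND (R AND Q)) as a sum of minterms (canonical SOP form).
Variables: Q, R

Σm(0, 1, 2, 3) = (NOT Q AND NOT R) OR (NOT Q AND R) OR (Q AND NOT R) OR (Q AND R)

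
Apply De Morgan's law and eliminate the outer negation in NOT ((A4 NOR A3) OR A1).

NOT (A4 NOR A3) AND NOT A1
De Morgan's: NOT(OR of terms) = AND of negations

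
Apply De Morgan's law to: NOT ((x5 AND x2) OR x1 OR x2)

NOT (x5 AND x2) AND NOT x1 AND NOT x2
De Morgan's: NOT(OR of terms) = AND of negations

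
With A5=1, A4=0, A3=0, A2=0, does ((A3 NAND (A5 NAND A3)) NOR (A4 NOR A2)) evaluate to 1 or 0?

Substituting: ((0 NAND (1 NAND 0)) NOR (0 NOR 0))
= 0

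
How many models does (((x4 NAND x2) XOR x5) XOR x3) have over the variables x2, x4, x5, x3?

Satisfying assignments: (0,0,0,0), (0,0,1,1), (0,1,0,0), (0,1,1,1), (1,0,0,0), (1,0,1,1), (1,1,0,1), (1,1,1,0)
Count: 8 out of 16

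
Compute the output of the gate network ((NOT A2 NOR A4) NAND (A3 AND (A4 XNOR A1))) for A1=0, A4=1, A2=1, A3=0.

Substituting: ((NOT 1 NOR 1) NAND (0 AND (1 XNOR 0)))
= 1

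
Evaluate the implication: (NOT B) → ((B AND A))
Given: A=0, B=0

Antecedent (NOT B) = 1; consequent ((B AND A)) = 0.
1 → 0 = 0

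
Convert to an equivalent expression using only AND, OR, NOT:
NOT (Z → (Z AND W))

Z AND NOT (Z AND W)
(Negated implication: NOT(A → B) = A AND NOT B)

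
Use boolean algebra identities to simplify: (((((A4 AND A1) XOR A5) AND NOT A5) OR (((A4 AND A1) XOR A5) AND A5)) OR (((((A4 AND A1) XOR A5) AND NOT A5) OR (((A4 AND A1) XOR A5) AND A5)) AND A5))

By absorption (E OR (E AND v) = E) then distribution ((E AND v) OR (E AND NOT v) = E):
= ((A4 AND A1) XOR A5)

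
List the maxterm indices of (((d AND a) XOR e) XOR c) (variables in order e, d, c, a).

ΠM(0, 1, 4, 7, 10, 11, 13, 14) = (e OR d OR c OR a) AND (e OR d OR c OR NOT a) AND (e OR NOT d OR c OR a) AND (e OR NOT d OR NOT c OR NOT a) AND (NOT e OR d OR NOT c OR a) AND (NOT e OR d OR NOT c OR NOT a) AND (NOT e OR NOT d OR c OR NOT a) AND (NOT e OR NOT d OR NOT c OR a)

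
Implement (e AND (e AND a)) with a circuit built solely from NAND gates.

((e NAND ((e NAND a) NAND (e NAND a))) NAND (e NAND ((e NAND a) NAND (e NAND a))))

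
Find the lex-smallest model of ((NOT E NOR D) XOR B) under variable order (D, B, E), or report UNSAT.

D=0, B=0, E=1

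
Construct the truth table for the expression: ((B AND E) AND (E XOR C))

C | B | E | Output
------------------
0 | 0 | 0 | 0
0 | 0 | 1 | 0
0 | 1 | 0 | 0
0 | 1 | 1 | 1
1 | 0 | 0 | 0
1 | 0 | 1 | 0
1 | 1 | 0 | 0
1 | 1 | 1 | 0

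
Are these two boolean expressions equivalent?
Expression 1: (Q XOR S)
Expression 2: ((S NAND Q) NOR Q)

No. Counterexample: with Q=0, S=1, Expression 1 = 1 but Expression 2 = 0.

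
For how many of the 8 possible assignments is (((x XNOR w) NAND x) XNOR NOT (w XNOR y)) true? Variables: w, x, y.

Satisfying assignments: (0,0,1), (0,1,1), (1,0,0), (1,1,1)
Count: 4 out of 8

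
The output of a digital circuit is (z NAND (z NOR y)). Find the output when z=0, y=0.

Substituting: (0 NAND (0 NOR 0))
= 1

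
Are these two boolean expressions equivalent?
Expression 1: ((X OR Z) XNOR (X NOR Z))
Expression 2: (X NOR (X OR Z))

No. Counterexample: with Z=0, X=0, Expression 1 = 0 but Expression 2 = 1.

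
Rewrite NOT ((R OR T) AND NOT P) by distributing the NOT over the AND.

NOT (R OR T) OR P
De Morgan's: NOT(AND of terms) = OR of negations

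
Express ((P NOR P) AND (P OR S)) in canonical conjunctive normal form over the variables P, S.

(P OR S) AND (NOT P OR S) AND (NOT P OR NOT S)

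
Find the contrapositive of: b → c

Contrapositive: NOT c → NOT b
Note: A statement and its contrapositive are logically equivalent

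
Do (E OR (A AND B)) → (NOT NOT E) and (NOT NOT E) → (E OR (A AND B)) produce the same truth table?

No, Converse is not equivalent to original (counterexample: E=0, B=1, A=1)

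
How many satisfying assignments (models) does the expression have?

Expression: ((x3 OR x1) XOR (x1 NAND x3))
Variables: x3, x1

Satisfying assignments: (0,0), (1,1)
Count: 2 out of 4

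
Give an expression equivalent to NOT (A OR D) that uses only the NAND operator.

(((A NAND A) NAND (D NAND D)) NAND ((A NAND A) NAND (D NAND D)))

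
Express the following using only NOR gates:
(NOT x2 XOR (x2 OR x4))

(((((x2 NOR x2) NOR ((x2 NOR x4) NOR (x2 NOR x4))) NOR ((x2 NOR x2) NOR ((x2 NOR x4) NOR (x2 NOR x4)))) NOR (((x2 NOR x2) NOR ((x2 NOR x4) NOR (x2 NOR x4))) NOR ((x2 NOR x2) NOR ((x2 NOR x4) NOR (x2 NOR x4))))) NOR (((((x2 NOR x2) NOR (x2 NOR x2)) NOR (((x2 NOR x4) NOR (x2 NOR x4)) NOR ((x2 NOR x4) NOR (x2 NOR x4)))) NOR (((x2 NOR x2) NOR (x2 NOR x2)) NOR (((x2 NOR x4) NOR (x2 NOR x4)) NOR ((x2 NOR x4) NOR (x2 NOR x4))))) NOR ((((x2 NOR x2) NOR (x2 NOR x2)) NOR (((x2 NOR x4) NOR (x2 NOR x4)) NOR ((x2 NOR x4) NOR (x2 NOR x4)))) NOR (((x2 NOR x2) NOR (x2 NOR x2)) NOR (((x2 NOR x4) NOR (x2 NOR x4)) NOR ((x2 NOR x4) NOR (x2 NOR x4)))))))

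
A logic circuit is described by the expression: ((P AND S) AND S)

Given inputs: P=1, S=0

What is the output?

Substituting: ((1 AND 0) AND 0)
= 0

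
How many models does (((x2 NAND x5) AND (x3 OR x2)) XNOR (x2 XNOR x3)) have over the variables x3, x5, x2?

Satisfying assignments: (0,1,1), (1,0,1)
Count: 2 out of 8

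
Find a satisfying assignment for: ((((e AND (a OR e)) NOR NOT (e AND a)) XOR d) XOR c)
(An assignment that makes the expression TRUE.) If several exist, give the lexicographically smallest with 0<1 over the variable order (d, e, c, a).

d=0, e=0, c=1, a=0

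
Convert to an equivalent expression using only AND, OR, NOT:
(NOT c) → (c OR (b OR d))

c OR (c OR (b OR d))
(Implication elimination: A → B = NOT A OR B)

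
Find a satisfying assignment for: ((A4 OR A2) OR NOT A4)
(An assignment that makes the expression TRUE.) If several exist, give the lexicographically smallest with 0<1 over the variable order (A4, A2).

A4=0, A2=0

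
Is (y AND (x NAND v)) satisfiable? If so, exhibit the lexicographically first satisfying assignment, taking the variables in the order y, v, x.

y=1, v=0, x=0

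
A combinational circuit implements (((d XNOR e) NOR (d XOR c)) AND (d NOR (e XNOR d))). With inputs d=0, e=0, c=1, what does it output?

Substituting: (((0 XNOR 0) NOR (0 XOR 1)) AND (0 NOR (0 XNOR 0)))
= 0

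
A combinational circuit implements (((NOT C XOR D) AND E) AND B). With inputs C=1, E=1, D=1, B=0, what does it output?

Substituting: (((NOT 1 XOR 1) AND 1) AND 0)
= 0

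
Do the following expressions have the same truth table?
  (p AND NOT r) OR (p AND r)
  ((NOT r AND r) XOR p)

Yes, they are equivalent — the two output columns agree on all 4 assignments:
p | r | Expression 1 | Expression 2
-----------------------------------
0 | 0 | 0 | 0
0 | 1 | 0 | 0
1 | 0 | 1 | 1
1 | 1 | 1 | 1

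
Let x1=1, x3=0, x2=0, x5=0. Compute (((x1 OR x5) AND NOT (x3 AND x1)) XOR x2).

Substituting: (((1 OR 0) AND NOT (0 AND 1)) XOR 0)
= 1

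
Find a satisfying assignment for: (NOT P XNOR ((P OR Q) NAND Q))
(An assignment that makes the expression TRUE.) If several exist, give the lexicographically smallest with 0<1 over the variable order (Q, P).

Q=0, P=0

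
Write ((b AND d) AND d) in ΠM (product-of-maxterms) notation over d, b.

ΠM(0, 1, 2) = (d OR b) AND (d OR NOT b) AND (NOT d OR b)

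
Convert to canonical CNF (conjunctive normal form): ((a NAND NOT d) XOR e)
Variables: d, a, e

(d OR a OR NOT e) AND (d OR NOT a OR e) AND (NOT d OR a OR NOT e) AND (NOT d OR NOT a OR NOT e)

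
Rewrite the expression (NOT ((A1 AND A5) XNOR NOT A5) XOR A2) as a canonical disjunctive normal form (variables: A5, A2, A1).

(NOT A5 AND NOT A2 AND NOT A1) OR (NOT A5 AND NOT A2 AND A1) OR (A5 AND NOT A2 AND A1) OR (A5 AND A2 AND NOT A1)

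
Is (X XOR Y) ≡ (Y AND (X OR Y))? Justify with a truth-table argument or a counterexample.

No. Counterexample: with X=1, Y=0, Expression 1 = 1 but Expression 2 = 0.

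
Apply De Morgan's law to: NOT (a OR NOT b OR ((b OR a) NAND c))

NOT a AND b AND NOT ((b OR a) NAND c)
De Morgan's: NOT(OR of terms) = AND of negations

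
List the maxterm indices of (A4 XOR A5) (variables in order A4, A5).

ΠM(0, 3) = (A4 OR A5) AND (NOT A4 OR NOT A5)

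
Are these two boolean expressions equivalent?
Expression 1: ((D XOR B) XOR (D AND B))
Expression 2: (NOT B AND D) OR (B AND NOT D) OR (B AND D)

Yes, they are equivalent — the two output columns agree on all 4 assignments:
B | D | Expression 1 | Expression 2
-----------------------------------
0 | 0 | 0 | 0
0 | 1 | 1 | 1
1 | 0 | 1 | 1
1 | 1 | 1 | 1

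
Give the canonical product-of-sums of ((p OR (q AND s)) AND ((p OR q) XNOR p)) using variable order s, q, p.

ΠM(0, 2, 4, 6) = (s OR q OR p) AND (s OR NOT q OR p) AND (NOT s OR q OR p) AND (NOT s OR NOT q OR p)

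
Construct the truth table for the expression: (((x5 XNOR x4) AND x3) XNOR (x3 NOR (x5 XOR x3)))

x3 | x4 | x5 | Output
---------------------
0 | 0 | 0 | 0
0 | 0 | 1 | 1
0 | 1 | 0 | 0
0 | 1 | 1 | 1
1 | 0 | 0 | 0
1 | 0 | 1 | 1
1 | 1 | 0 | 1
1 | 1 | 1 | 0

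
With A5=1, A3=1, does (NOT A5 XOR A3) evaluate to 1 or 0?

Substituting: (NOT 1 XOR 1)
= 1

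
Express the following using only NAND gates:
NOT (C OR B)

(((C NAND C) NAND (B NAND B)) NAND ((C NAND C) NAND (B NAND B)))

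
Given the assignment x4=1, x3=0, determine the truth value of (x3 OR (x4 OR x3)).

Substituting: (0 OR (1 OR 0))
= 1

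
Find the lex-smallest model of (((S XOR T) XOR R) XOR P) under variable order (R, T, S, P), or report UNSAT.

R=0, T=0, S=0, P=1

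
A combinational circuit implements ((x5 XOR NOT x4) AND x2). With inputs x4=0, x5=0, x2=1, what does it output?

Substituting: ((0 XOR NOT 0) AND 1)
= 1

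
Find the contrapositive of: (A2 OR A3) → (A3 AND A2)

Contrapositive: NOT (A3 AND A2) → NOT (A2 OR A3)
Note: A statement and its contrapositive are logically equivalent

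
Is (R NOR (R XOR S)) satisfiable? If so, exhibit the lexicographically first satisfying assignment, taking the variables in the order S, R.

S=0, R=0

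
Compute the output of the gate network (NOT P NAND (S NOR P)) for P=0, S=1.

Substituting: (NOT 0 NAND (1 NOR 0))
= 1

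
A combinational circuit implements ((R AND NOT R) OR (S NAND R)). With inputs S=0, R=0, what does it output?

Substituting: ((0 AND NOT 0) OR (0 NAND 0))
= 1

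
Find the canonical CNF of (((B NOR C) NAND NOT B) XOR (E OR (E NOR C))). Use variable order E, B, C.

(E OR NOT B OR C) AND (NOT E OR B OR NOT C) AND (NOT E OR NOT B OR C) AND (NOT E OR NOT B OR NOT C)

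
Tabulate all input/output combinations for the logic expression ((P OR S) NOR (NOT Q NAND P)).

S | Q | P | Output
------------------
0 | 0 | 0 | 0
0 | 0 | 1 | 0
0 | 1 | 0 | 0
0 | 1 | 1 | 0
1 | 0 | 0 | 0
1 | 0 | 1 | 0
1 | 1 | 0 | 0
1 | 1 | 1 | 0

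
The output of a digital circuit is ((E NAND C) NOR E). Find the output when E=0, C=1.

Substituting: ((0 NAND 1) NOR 0)
= 0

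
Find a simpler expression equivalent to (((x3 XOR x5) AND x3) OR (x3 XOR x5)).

By absorption (E OR (E AND v) = E):
= (x3 XOR x5)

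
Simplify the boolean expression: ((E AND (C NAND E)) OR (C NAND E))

By absorption (E OR (E AND v) = E):
= (C NAND E)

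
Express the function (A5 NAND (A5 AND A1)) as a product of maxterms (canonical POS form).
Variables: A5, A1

ΠM(3) = (NOT A5 OR NOT A1)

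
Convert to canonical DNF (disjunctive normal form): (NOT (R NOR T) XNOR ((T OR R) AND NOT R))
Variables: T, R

(NOT T AND NOT R) OR (T AND NOT R)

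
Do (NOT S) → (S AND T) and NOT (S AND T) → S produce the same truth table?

Yes, Contrapositive is always equivalent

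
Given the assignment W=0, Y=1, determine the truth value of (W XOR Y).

Substituting: (0 XOR 1)
= 1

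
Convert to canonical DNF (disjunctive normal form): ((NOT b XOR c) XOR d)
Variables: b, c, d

(NOT b AND NOT c AND NOT d) OR (NOT b AND c AND d) OR (b AND NOT c AND d) OR (b AND c AND NOT d)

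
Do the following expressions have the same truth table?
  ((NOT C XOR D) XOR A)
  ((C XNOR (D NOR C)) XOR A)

No. Counterexample: with D=0, C=0, A=0, Expression 1 = 1 but Expression 2 = 0.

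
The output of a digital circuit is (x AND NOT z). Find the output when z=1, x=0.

Substituting: (0 AND NOT 1)
= 0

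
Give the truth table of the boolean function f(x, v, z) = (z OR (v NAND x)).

x | v | z | Output
------------------
0 | 0 | 0 | 1
0 | 0 | 1 | 1
0 | 1 | 0 | 1
0 | 1 | 1 | 1
1 | 0 | 0 | 1
1 | 0 | 1 | 1
1 | 1 | 0 | 0
1 | 1 | 1 | 1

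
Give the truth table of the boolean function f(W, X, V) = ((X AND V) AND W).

W | X | V | Output
------------------
0 | 0 | 0 | 0
0 | 0 | 1 | 0
0 | 1 | 0 | 0
0 | 1 | 1 | 0
1 | 0 | 0 | 0
1 | 0 | 1 | 0
1 | 1 | 0 | 0
1 | 1 | 1 | 1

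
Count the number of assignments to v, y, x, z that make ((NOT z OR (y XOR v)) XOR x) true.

Satisfying assignments: (0,0,0,0), (0,0,1,1), (0,1,0,0), (0,1,0,1), (1,0,0,0), (1,0,0,1), (1,1,0,0), (1,1,1,1)
Count: 8 out of 16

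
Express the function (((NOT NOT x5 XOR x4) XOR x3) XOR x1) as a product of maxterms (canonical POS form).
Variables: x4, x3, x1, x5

ΠM(0, 3, 5, 6, 9, 10, 12, 15) = (x4 OR x3 OR x1 OR x5) AND (x4 OR x3 OR NOT x1 OR NOT x5) AND (x4 OR NOT x3 OR x1 OR NOT x5) AND (x4 OR NOT x3 OR NOT x1 OR x5) AND (NOT x4 OR x3 OR x1 OR NOT x5) AND (NOT x4 OR x3 OR NOT x1 OR x5) AND (NOT x4 OR NOT x3 OR x1 OR x5) AND (NOT x4 OR NOT x3 OR NOT x1 OR NOT x5)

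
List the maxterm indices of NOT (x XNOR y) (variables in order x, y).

ΠM(0, 3) = (x OR y) AND (NOT x OR NOT y)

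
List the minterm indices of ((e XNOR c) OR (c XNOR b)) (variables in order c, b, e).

Σm(0, 1, 2, 5, 6, 7) = (NOT c AND NOT b AND NOT e) OR (NOT c AND NOT b AND e) OR (NOT c AND b AND NOT e) OR (c AND NOT b AND e) OR (c AND b AND NOT e) OR (c AND b AND e)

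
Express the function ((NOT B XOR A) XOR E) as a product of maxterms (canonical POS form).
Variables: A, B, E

ΠM(1, 2, 4, 7) = (A OR B OR NOT E) AND (A OR NOT B OR E) AND (NOT A OR B OR E) AND (NOT A OR NOT B OR NOT E)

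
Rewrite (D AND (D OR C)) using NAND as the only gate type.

((D NAND ((D NAND D) NAND (C NAND C))) NAND (D NAND ((D NAND D) NAND (C NAND C))))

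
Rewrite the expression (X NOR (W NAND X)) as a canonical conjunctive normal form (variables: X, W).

(X OR W) AND (X OR NOT W) AND (NOT X OR W) AND (NOT X OR NOT W)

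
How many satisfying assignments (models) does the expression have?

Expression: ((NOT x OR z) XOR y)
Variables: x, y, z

Satisfying assignments: (0,0,0), (0,0,1), (1,0,1), (1,1,0)
Count: 4 out of 8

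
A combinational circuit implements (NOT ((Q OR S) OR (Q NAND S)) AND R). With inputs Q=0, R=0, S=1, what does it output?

Substituting: (NOT ((0 OR 1) OR (0 NAND 1)) AND 0)
= 0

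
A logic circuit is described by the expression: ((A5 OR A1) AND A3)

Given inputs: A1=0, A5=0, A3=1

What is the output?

Substituting: ((0 OR 0) AND 1)
= 0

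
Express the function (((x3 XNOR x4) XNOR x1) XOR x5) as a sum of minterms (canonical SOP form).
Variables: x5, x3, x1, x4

Σm(1, 2, 4, 7, 8, 11, 13, 14) = (NOT x5 AND NOT x3 AND NOT x1 AND x4) OR (NOT x5 AND NOT x3 AND x1 AND NOT x4) OR (NOT x5 AND x3 AND NOT x1 AND NOT x4) OR (NOT x5 AND x3 AND x1 AND x4) OR (x5 AND NOT x3 AND NOT x1 AND NOT x4) OR (x5 AND NOT x3 AND x1 AND x4) OR (x5 AND x3 AND NOT x1 AND x4) OR (x5 AND x3 AND x1 AND NOT x4)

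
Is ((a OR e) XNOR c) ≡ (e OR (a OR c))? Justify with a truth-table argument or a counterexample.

No. Counterexample: with e=0, c=0, a=0, Expression 1 = 1 but Expression 2 = 0.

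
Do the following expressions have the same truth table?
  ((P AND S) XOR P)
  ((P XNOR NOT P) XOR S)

No. Counterexample: with S=0, P=1, Expression 1 = 1 but Expression 2 = 0.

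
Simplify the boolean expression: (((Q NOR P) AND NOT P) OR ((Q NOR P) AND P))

By distribution ((E AND v) OR (E AND NOT v) = E):
= (Q NOR P)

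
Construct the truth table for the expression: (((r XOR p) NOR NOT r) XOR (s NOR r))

p | r | s | Output
------------------
0 | 0 | 0 | 1
0 | 0 | 1 | 0
0 | 1 | 0 | 0
0 | 1 | 1 | 0
1 | 0 | 0 | 1
1 | 0 | 1 | 0
1 | 1 | 0 | 1
1 | 1 | 1 | 1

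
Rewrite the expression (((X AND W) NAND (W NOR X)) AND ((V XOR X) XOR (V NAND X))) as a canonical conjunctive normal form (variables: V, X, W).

(V OR NOT X OR W) AND (V OR NOT X OR NOT W) AND (NOT V OR X OR W) AND (NOT V OR X OR NOT W) AND (NOT V OR NOT X OR W) AND (NOT V OR NOT X OR NOT W)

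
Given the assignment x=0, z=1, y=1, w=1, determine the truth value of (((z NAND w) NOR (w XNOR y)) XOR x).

Substituting: (((1 NAND 1) NOR (1 XNOR 1)) XOR 0)
= 0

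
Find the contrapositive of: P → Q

Contrapositive: NOT Q → NOT P
Note: A statement and its contrapositive are logically equivalent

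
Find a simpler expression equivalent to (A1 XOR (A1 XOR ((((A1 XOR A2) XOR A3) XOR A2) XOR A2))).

By XOR self-cancellation ((E XOR v) XOR v = E) then XOR self-cancellation ((E XOR v) XOR v = E):
= ((A1 XOR A2) XOR A3)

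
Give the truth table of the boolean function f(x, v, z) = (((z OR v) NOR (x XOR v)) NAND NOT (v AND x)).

x | v | z | Output
------------------
0 | 0 | 0 | 0
0 | 0 | 1 | 1
0 | 1 | 0 | 1
0 | 1 | 1 | 1
1 | 0 | 0 | 1
1 | 0 | 1 | 1
1 | 1 | 0 | 1
1 | 1 | 1 | 1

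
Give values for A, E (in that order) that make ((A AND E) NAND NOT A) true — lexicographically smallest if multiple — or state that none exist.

A=0, E=0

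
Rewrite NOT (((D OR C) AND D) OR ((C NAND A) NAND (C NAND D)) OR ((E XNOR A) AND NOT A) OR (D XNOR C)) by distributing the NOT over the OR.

NOT ((D OR C) AND D) AND NOT ((C NAND A) NAND (C NAND D)) AND NOT ((E XNOR A) AND NOT A) AND NOT (D XNOR C)
De Morgan's: NOT(OR of terms) = AND of negations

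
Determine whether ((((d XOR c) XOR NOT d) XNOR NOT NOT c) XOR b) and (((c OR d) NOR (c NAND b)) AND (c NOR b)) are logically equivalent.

No. Counterexample: with b=1, c=0, d=0, Expression 1 = 1 but Expression 2 = 0.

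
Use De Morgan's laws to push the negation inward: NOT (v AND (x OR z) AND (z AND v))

NOT v OR NOT (x OR z) OR NOT (z AND v)
De Morgan's: NOT(AND of terms) = OR of negations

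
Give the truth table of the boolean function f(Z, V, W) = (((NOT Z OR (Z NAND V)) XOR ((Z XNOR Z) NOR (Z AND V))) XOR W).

Z | V | W | Output
------------------
0 | 0 | 0 | 1
0 | 0 | 1 | 0
0 | 1 | 0 | 1
0 | 1 | 1 | 0
1 | 0 | 0 | 1
1 | 0 | 1 | 0
1 | 1 | 0 | 0
1 | 1 | 1 | 1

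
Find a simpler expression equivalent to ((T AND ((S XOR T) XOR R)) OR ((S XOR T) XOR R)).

By absorption (E OR (E AND v) = E):
= ((S XOR T) XOR R)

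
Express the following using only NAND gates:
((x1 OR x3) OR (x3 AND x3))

((((x1 NAND x1) NAND (x3 NAND x3)) NAND ((x1 NAND x1) NAND (x3 NAND x3))) NAND (((x3 NAND x3) NAND (x3 NAND x3)) NAND ((x3 NAND x3) NAND (x3 NAND x3))))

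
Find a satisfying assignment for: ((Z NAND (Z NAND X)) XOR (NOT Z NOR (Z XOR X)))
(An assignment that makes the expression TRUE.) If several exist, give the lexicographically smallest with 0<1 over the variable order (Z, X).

Z=0, X=0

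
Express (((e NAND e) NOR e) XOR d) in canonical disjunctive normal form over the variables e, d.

(NOT e AND d) OR (e AND d)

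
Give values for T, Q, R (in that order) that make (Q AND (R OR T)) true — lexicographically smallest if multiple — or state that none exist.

T=0, Q=1, R=1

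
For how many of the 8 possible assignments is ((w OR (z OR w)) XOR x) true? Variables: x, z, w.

Satisfying assignments: (0,0,1), (0,1,0), (0,1,1), (1,0,0)
Count: 4 out of 8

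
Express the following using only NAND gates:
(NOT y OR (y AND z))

(((y NAND y) NAND (y NAND y)) NAND (((y NAND z) NAND (y NAND z)) NAND ((y NAND z) NAND (y NAND z))))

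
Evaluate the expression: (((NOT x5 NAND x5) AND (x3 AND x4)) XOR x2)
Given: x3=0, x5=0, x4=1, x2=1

Substituting: (((NOT 0 NAND 0) AND (0 AND 1)) XOR 1)
= 1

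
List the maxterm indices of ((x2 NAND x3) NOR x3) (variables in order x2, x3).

ΠM(0, 1, 2, 3) = (x2 OR x3) AND (x2 OR NOT x3) AND (NOT x2 OR x3) AND (NOT x2 OR NOT x3)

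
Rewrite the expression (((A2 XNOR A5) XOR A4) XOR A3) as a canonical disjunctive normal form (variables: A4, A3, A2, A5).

(NOT A4 AND NOT A3 AND NOT A2 AND NOT A5) OR (NOT A4 AND NOT A3 AND A2 AND A5) OR (NOT A4 AND A3 AND NOT A2 AND A5) OR (NOT A4 AND A3 AND A2 AND NOT A5) OR (A4 AND NOT A3 AND NOT A2 AND A5) OR (A4 AND NOT A3 AND A2 AND NOT A5) OR (A4 AND A3 AND NOT A2 AND NOT A5) OR (A4 AND A3 AND A2 AND A5)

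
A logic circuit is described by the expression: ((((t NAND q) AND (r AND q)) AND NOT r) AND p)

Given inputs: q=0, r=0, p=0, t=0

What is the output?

Substituting: ((((0 NAND 0) AND (0 AND 0)) AND NOT 0) AND 0)
= 0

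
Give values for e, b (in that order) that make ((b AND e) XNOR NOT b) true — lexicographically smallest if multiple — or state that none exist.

e=0, b=1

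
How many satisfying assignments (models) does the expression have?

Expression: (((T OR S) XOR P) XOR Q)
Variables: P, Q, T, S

Satisfying assignments: (0,0,0,1), (0,0,1,0), (0,0,1,1), (0,1,0,0), (1,0,0,0), (1,1,0,1), (1,1,1,0), (1,1,1,1)
Count: 8 out of 16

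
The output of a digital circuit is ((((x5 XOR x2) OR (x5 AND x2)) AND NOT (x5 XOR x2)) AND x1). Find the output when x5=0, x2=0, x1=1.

Substituting: ((((0 XOR 0) OR (0 AND 0)) AND NOT (0 XOR 0)) AND 1)
= 0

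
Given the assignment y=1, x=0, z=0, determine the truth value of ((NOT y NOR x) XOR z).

Substituting: ((NOT 1 NOR 0) XOR 0)
= 1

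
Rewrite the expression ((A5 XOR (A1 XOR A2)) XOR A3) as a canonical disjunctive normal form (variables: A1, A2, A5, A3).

(NOT A1 AND NOT A2 AND NOT A5 AND A3) OR (NOT A1 AND NOT A2 AND A5 AND NOT A3) OR (NOT A1 AND A2 AND NOT A5 AND NOT A3) OR (NOT A1 AND A2 AND A5 AND A3) OR (A1 AND NOT A2 AND NOT A5 AND NOT A3) OR (A1 AND NOT A2 AND A5 AND A3) OR (A1 AND A2 AND NOT A5 AND A3) OR (A1 AND A2 AND A5 AND NOT A3)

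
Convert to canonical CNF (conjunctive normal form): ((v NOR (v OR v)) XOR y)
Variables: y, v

(y OR NOT v) AND (NOT y OR v)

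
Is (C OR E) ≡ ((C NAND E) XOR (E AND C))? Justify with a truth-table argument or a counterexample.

No. Counterexample: with C=0, E=0, Expression 1 = 0 but Expression 2 = 1.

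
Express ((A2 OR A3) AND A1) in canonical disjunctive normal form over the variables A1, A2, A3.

(A1 AND NOT A2 AND A3) OR (A1 AND A2 AND NOT A3) OR (A1 AND A2 AND A3)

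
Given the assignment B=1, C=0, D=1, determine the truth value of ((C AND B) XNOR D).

Substituting: ((0 AND 1) XNOR 1)
= 0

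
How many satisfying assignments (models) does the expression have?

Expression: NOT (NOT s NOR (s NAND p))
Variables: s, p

Satisfying assignments: (0,0), (0,1), (1,0)
Count: 3 out of 4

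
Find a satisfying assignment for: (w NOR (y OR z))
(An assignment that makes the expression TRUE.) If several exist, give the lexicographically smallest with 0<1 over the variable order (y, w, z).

y=0, w=0, z=0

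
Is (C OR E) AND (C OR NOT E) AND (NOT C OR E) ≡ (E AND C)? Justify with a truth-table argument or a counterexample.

Yes, they are equivalent — the two output columns agree on all 4 assignments:
C | E | Expression 1 | Expression 2
-----------------------------------
0 | 0 | 0 | 0
0 | 1 | 0 | 0
1 | 0 | 0 | 0
1 | 1 | 1 | 1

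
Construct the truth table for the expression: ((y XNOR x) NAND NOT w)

x | y | w | Output
------------------
0 | 0 | 0 | 0
0 | 0 | 1 | 1
0 | 1 | 0 | 1
0 | 1 | 1 | 1
1 | 0 | 0 | 1
1 | 0 | 1 | 1
1 | 1 | 0 | 0
1 | 1 | 1 | 1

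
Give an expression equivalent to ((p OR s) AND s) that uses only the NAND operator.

((((p NAND p) NAND (s NAND s)) NAND s) NAND (((p NAND p) NAND (s NAND s)) NAND s))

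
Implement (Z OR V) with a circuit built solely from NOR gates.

((Z NOR V) NOR (Z NOR V))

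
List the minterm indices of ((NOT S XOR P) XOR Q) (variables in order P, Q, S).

Σm(0, 3, 5, 6) = (NOT P AND NOT Q AND NOT S) OR (NOT P AND Q AND S) OR (P AND NOT Q AND S) OR (P AND Q AND NOT S)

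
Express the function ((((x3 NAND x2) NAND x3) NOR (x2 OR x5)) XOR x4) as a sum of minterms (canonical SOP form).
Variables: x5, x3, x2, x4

Σm(1, 3, 4, 7, 9, 11, 13, 15) = (NOT x5 AND NOT x3 AND NOT x2 AND x4) OR (NOT x5 AND NOT x3 AND x2 AND x4) OR (NOT x5 AND x3 AND NOT x2 AND NOT x4) OR (NOT x5 AND x3 AND x2 AND x4) OR (x5 AND NOT x3 AND NOT x2 AND x4) OR (x5 AND NOT x3 AND x2 AND x4) OR (x5 AND x3 AND NOT x2 AND x4) OR (x5 AND x3 AND x2 AND x4)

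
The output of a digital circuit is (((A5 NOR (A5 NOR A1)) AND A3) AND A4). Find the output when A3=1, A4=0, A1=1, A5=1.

Substituting: (((1 NOR (1 NOR 1)) AND 1) AND 0)
= 0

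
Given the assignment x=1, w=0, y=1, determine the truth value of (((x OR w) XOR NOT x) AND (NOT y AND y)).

Substituting: (((1 OR 0) XOR NOT 1) AND (NOT 1 AND 1))
= 0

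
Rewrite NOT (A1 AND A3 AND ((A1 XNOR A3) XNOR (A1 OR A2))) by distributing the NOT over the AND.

NOT A1 OR NOT A3 OR NOT ((A1 XNOR A3) XNOR (A1 OR A2))
De Morgan's: NOT(AND of terms) = OR of negations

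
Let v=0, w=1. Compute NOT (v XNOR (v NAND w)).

Substituting: NOT (0 XNOR (0 NAND 1))
= 1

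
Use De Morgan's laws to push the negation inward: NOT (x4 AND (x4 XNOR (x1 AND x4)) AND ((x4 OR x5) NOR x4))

NOT x4 OR NOT (x4 XNOR (x1 AND x4)) OR NOT ((x4 OR x5) NOR x4)
De Morgan's: NOT(AND of terms) = OR of negations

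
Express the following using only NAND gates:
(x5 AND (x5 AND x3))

((x5 NAND ((x5 NAND x3) NAND (x5 NAND x3))) NAND (x5 NAND ((x5 NAND x3) NAND (x5 NAND x3))))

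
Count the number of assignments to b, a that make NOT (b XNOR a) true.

Satisfying assignments: (0,1), (1,0)
Count: 2 out of 4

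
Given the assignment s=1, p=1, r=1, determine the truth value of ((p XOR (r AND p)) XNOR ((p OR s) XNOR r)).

Substituting: ((1 XOR (1 AND 1)) XNOR ((1 OR 1) XNOR 1))
= 0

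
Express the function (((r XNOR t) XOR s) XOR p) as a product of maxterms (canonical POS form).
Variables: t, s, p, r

ΠM(1, 2, 4, 7, 8, 11, 13, 14) = (t OR s OR p OR NOT r) AND (t OR s OR NOT p OR r) AND (t OR NOT s OR p OR r) AND (t OR NOT s OR NOT p OR NOT r) AND (NOT t OR s OR p OR r) AND (NOT t OR s OR NOT p OR NOT r) AND (NOT t OR NOT s OR p OR NOT r) AND (NOT t OR NOT s OR NOT p OR r)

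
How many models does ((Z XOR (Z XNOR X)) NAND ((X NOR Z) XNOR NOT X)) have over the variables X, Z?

Satisfying assignments: (0,1), (1,0), (1,1)
Count: 3 out of 4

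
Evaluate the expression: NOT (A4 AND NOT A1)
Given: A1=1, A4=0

Substituting: NOT (0 AND NOT 1)
= 1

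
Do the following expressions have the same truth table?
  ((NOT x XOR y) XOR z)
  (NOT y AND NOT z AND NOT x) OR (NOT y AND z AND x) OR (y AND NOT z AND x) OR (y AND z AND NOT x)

Yes, they are equivalent — the two output columns agree on all 8 assignments:
y | z | x | Expression 1 | Expression 2
---------------------------------------
0 | 0 | 0 | 1 | 1
0 | 0 | 1 | 0 | 0
0 | 1 | 0 | 0 | 0
0 | 1 | 1 | 1 | 1
1 | 0 | 0 | 0 | 0
1 | 0 | 1 | 1 | 1
1 | 1 | 0 | 1 | 1
1 | 1 | 1 | 0 | 0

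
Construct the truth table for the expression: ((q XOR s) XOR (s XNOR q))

s | q | Output
--------------
0 | 0 | 1
0 | 1 | 1
1 | 0 | 1
1 | 1 | 1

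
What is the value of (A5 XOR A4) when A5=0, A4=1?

Substituting: (0 XOR 1)
= 1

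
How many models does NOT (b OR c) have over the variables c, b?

Satisfying assignments: (0,0)
Count: 1 out of 4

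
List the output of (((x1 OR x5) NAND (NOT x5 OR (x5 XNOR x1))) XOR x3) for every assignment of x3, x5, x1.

x3 | x5 | x1 | Output
---------------------
0 | 0 | 0 | 1
0 | 0 | 1 | 0
0 | 1 | 0 | 1
0 | 1 | 1 | 0
1 | 0 | 0 | 0
1 | 0 | 1 | 1
1 | 1 | 0 | 0
1 | 1 | 1 | 1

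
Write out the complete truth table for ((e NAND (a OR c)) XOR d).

a | e | d | c | Output
----------------------
0 | 0 | 0 | 0 | 1
0 | 0 | 0 | 1 | 1
0 | 0 | 1 | 0 | 0
0 | 0 | 1 | 1 | 0
0 | 1 | 0 | 0 | 1
0 | 1 | 0 | 1 | 0
0 | 1 | 1 | 0 | 0
0 | 1 | 1 | 1 | 1
1 | 0 | 0 | 0 | 1
1 | 0 | 0 | 1 | 1
1 | 0 | 1 | 0 | 0
1 | 0 | 1 | 1 | 0
1 | 1 | 0 | 0 | 0
1 | 1 | 0 | 1 | 0
1 | 1 | 1 | 0 | 1
1 | 1 | 1 | 1 | 1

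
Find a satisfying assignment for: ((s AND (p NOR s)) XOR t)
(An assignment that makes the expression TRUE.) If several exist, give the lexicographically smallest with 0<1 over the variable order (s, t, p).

s=0, t=1, p=0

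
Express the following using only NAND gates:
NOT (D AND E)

(((D NAND E) NAND (D NAND E)) NAND ((D NAND E) NAND (D NAND E)))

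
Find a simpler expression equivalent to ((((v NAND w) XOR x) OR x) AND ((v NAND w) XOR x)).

By absorption (E AND (E OR v) = E):
= ((v NAND w) XOR x)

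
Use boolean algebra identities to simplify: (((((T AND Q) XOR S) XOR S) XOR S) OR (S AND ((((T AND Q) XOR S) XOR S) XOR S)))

By absorption (E OR (E AND v) = E) then XOR self-cancellation ((E XOR v) XOR v = E):
= ((T AND Q) XOR S)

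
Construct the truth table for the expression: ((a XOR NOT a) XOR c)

a | c | Output
--------------
0 | 0 | 1
0 | 1 | 0
1 | 0 | 1
1 | 1 | 0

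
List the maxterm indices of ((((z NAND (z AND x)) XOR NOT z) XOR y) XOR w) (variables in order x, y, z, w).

ΠM(0, 3, 5, 6, 8, 10, 13, 15) = (x OR y OR z OR w) AND (x OR y OR NOT z OR NOT w) AND (x OR NOT y OR z OR NOT w) AND (x OR NOT y OR NOT z OR w) AND (NOT x OR y OR z OR w) AND (NOT x OR y OR NOT z OR w) AND (NOT x OR NOT y OR z OR NOT w) AND (NOT x OR NOT y OR NOT z OR NOT w)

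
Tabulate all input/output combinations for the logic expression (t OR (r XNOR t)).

t | r | Output
--------------
0 | 0 | 1
0 | 1 | 0
1 | 0 | 1
1 | 1 | 1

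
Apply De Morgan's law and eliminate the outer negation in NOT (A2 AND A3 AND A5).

NOT A2 OR NOT A3 OR NOT A5
De Morgan's: NOT(AND of terms) = OR of negations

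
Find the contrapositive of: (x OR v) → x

Contrapositive: NOT x → NOT (x OR v)
Note: A statement and its contrapositive are logically equivalent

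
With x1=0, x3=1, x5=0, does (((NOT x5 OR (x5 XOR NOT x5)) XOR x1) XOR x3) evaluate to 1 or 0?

Substituting: (((NOT 0 OR (0 XOR NOT 0)) XOR 0) XOR 1)
= 0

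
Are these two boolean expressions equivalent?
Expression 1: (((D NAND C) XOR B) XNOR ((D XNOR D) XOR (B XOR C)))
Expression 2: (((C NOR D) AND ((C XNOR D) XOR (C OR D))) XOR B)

No. Counterexample: with C=0, B=0, D=1, Expression 1 = 1 but Expression 2 = 0.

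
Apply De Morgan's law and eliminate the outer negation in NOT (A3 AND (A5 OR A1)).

NOT A3 OR NOT (A5 OR A1)
De Morgan's: NOT(AND of terms) = OR of negations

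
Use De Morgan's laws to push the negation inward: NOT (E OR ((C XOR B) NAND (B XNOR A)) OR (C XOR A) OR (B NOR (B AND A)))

NOT E AND NOT ((C XOR B) NAND (B XNOR A)) AND NOT (C XOR A) AND NOT (B NOR (B AND A))
De Morgan's: NOT(OR of terms) = AND of negations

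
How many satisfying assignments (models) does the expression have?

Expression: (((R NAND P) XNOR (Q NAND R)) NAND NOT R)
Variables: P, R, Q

Satisfying assignments: (0,1,0), (0,1,1), (1,1,0), (1,1,1)
Count: 4 out of 8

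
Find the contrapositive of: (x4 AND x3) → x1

Contrapositive: NOT x1 → NOT (x4 AND x3)
Note: A statement and its contrapositive are logically equivalent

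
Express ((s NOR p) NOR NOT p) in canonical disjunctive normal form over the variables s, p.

(NOT s AND p) OR (s AND p)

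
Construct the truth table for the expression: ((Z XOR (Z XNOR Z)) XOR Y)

Z | Y | Output
--------------
0 | 0 | 1
0 | 1 | 0
1 | 0 | 0
1 | 1 | 1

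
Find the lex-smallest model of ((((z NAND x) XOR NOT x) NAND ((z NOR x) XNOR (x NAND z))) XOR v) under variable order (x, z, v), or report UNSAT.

x=0, z=0, v=0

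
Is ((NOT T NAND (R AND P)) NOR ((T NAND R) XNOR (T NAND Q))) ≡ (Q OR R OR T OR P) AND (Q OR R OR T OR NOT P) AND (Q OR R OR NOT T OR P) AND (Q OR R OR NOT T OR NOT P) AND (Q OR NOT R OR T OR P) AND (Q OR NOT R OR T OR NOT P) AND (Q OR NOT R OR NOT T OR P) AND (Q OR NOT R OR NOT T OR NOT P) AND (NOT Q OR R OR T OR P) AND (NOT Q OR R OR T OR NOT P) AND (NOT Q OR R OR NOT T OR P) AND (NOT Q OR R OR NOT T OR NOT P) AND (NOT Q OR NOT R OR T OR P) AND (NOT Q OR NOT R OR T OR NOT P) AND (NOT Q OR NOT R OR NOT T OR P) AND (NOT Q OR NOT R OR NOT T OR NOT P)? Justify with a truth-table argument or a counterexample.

Yes, they are equivalent — the two output columns agree on all 16 assignments:
Q | R | T | P | Expression 1 | Expression 2
-------------------------------------------
0 | 0 | 0 | 0 | 0 | 0
0 | 0 | 0 | 1 | 0 | 0
0 | 0 | 1 | 0 | 0 | 0
0 | 0 | 1 | 1 | 0 | 0
0 | 1 | 0 | 0 | 0 | 0
0 | 1 | 0 | 1 | 0 | 0
0 | 1 | 1 | 0 | 0 | 0
0 | 1 | 1 | 1 | 0 | 0
1 | 0 | 0 | 0 | 0 | 0
1 | 0 | 0 | 1 | 0 | 0
1 | 0 | 1 | 0 | 0 | 0
1 | 0 | 1 | 1 | 0 | 0
1 | 1 | 0 | 0 | 0 | 0
1 | 1 | 0 | 1 | 0 | 0
1 | 1 | 1 | 0 | 0 | 0
1 | 1 | 1 | 1 | 0 | 0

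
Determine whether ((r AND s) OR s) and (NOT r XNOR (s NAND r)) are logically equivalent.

No. Counterexample: with s=0, r=0, Expression 1 = 0 but Expression 2 = 1.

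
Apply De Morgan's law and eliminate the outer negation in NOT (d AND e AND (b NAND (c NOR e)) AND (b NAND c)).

NOT d OR NOT e OR NOT (b NAND (c NOR e)) OR NOT (b NAND c)
De Morgan's: NOT(AND of terms) = OR of negations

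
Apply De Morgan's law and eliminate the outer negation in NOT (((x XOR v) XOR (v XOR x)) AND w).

NOT ((x XOR v) XOR (v XOR x)) OR NOT w
De Morgan's: NOT(AND of terms) = OR of negations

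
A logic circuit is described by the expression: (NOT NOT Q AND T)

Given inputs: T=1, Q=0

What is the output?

Substituting: (NOT NOT 0 AND 1)
= 0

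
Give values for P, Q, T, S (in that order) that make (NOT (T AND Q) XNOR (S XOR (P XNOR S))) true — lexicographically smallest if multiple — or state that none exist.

P=0, Q=0, T=0, S=0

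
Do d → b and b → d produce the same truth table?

No, Converse is not equivalent to original (counterexample: b=0, d=1, a=0)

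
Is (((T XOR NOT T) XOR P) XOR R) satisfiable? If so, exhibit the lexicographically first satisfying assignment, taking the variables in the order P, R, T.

P=0, R=0, T=0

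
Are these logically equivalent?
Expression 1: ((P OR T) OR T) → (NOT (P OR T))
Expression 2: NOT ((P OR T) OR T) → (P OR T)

No, Inverse is not equivalent to original (counterexample: T=0, P=0)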